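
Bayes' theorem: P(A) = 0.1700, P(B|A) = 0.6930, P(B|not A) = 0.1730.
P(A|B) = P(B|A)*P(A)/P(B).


P(B) = P(B|A)*P(A) + P(B|A')*P(A')
= 0.6930*0.1700 + 0.1730*0.8300
= 0.117810 + 0.143590 = 0.261400
P(A|B) = 0.117810/0.261400 = 0.4507

P(A|B) = 0.4507


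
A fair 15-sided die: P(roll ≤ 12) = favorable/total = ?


Favorable outcomes (roll ≤ 12): 12
Total outcomes = 15
P = 12/15 = 0.8000

P = 0.8000


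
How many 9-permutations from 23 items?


P(23,9) = 23!/14!
= 25852016738884976640000/87178291200
= 296541907200

P(23,9) = 296541907200


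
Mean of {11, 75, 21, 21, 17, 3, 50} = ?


Sum = 11 + 75 + 21 + 21 + 17 + 3 + 50 = 198
n = 7
Mean = 198/7 = 28.2857

Mean = 28.2857


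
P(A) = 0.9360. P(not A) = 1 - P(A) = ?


P(not A) = 1 - 0.9360 = 0.0640

P(not A) = 0.0640


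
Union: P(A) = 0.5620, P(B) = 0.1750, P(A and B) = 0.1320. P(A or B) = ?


P(A∪B) = 0.5620 + 0.1750 - 0.1320
= 0.7370 - 0.1320
= 0.6050

P(A∪B) = 0.6050


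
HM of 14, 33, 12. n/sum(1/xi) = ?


Sum of reciprocals = 1/14 + 1/33 + 1/12 = 0.185065
HM = 3/0.185065 = 16.2105

HM = 16.2105


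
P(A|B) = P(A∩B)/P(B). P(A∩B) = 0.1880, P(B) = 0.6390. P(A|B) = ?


P(A|B) = 0.1880/0.6390 = 0.2942

P(A|B) = 0.2942


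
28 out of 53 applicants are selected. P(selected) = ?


P = 28/53 = 0.5283

P = 0.5283


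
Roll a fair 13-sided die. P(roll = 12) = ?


Favorable outcomes (roll = 12): 1
Total outcomes = 13
P = 1/13 = 0.0769

P = 0.0769


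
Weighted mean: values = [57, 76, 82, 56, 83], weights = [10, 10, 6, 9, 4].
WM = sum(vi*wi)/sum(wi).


Numerator = 57*10 + 76*10 + 82*6 + 56*9 + 83*4 = 2658
Denominator = 10 + 10 + 6 + 9 + 4 = 39
WM = 2658/39 = 68.1538

WM = 68.1538


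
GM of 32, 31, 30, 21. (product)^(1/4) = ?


Product = 32 × 31 × 30 × 21 = 624960
GM = 624960^(1/4) = 28.1166

GM = 28.1166


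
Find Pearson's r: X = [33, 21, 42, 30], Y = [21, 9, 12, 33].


Mean X = 31.5000, Mean Y = 18.7500
SD X = 7.500000, SD Y = 9.337425
Cov = 3.375000
r = 3.375000/(7.500000*9.337425) = 0.0482

r = 0.0482


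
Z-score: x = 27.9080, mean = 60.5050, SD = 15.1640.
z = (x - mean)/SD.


z = (27.9080 - 60.5050)/15.1640
= -32.5970/15.1640
= -2.1496

z = -2.1496


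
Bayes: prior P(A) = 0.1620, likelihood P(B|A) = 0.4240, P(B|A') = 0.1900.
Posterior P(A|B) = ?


P(B) = P(B|A)*P(A) + P(B|A')*P(A')
= 0.4240*0.1620 + 0.1900*0.8380
= 0.068688 + 0.159220 = 0.227908
P(A|B) = 0.068688/0.227908 = 0.3014

P(A|B) = 0.3014


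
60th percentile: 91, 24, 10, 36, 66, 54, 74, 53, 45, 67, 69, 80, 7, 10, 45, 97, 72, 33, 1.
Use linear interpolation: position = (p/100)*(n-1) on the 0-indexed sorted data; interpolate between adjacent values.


Sorted: 1, 7, 10, 10, 24, 33, 36, 45, 45, 53, 54, 66, 67, 69, 72, 74, 80, 91, 97
n = 19
Index = 60/100 * 18 = 10.8000
Lower = data[10] = 54, Upper = data[11] = 66
P60 = 54 + 0.8000*(12) = 63.6000

P60 = 63.6000


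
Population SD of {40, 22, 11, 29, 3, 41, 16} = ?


Mean = 23.1429
Variance = 177.5510
SD = sqrt(177.5510) = 13.3248

SD = 13.3248


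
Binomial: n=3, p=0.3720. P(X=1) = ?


C(3,1) = 3
p^1 = 0.372000
(1-p)^2 = 0.394384
P = 3 * 0.372000 * 0.394384 = 0.4401

P(X=1) = 0.4401


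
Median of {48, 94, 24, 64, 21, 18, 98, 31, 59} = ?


Sorted: 18, 21, 24, 31, 48, 59, 64, 94, 98
n = 9 (odd)
Middle value = 48

Median = 48


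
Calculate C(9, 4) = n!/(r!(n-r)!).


C(9,4) = 9!/(4! × 5!)
= 362880/(24 × 120)
= 126

C(9,4) = 126


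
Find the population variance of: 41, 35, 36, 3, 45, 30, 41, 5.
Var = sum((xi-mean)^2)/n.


Mean = 29.5000
Squared deviations: 132.2500, 30.2500, 42.2500, 702.2500, 240.2500, 0.2500, 132.2500, 600.2500
Sum = 1880.0000
Variance = 1880.0000/8 = 235.0000

Variance = 235.0000


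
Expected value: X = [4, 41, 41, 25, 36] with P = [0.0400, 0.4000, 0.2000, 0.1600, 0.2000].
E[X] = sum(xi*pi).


E[X] = 4*0.0400 + 41*0.4000 + 41*0.2000 + 25*0.1600 + 36*0.2000
= 0.1600 + 16.4000 + 8.2000 + 4.0000 + 7.2000
= 35.9600

E[X] = 35.9600


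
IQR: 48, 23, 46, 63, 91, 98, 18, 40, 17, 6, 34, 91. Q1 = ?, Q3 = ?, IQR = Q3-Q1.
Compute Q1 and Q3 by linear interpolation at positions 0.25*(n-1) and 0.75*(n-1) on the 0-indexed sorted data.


Sorted: 6, 17, 18, 23, 34, 40, 46, 48, 63, 91, 91, 98
Q1 (25th %ile) = 21.7500
Q3 (75th %ile) = 70.0000
IQR = 70.0000 - 21.7500 = 48.2500

IQR = 48.2500


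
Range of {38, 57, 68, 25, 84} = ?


Max = 84, Min = 25
Range = 84 - 25 = 59

Range = 59


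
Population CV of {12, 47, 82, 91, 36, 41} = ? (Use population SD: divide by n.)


Mean = 51.5000
SD = 27.1462
CV = (27.1462/51.5000)*100 = 52.7111%

CV = 52.7111%


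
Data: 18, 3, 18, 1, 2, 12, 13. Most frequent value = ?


Frequencies: 1:1, 2:1, 3:1, 12:1, 13:1, 18:2
Max frequency = 2
Mode = 18

Mode = 18


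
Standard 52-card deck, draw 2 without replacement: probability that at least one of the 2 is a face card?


P(at least one) = 1 - P(none)
P(none) = (40/52) × (39/51) = 0.588235
P(at least one) = 1 - 0.588235 = 0.4118

P = 0.4118


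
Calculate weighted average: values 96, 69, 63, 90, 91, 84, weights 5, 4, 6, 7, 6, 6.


Numerator = 96*5 + 69*4 + 63*6 + 90*7 + 91*6 + 84*6 = 2814
Denominator = 5 + 4 + 6 + 7 + 6 + 6 = 34
WM = 2814/34 = 82.7647

WM = 82.7647


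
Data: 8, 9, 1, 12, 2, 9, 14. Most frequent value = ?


Frequencies: 1:1, 2:1, 8:1, 9:2, 12:1, 14:1
Max frequency = 2
Mode = 9

Mode = 9


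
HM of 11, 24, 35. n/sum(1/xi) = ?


Sum of reciprocals = 1/11 + 1/24 + 1/35 = 0.161147
HM = 3/0.161147 = 18.6165

HM = 18.6165


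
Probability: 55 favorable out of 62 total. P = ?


P = 55/62 = 0.8871

P = 0.8871


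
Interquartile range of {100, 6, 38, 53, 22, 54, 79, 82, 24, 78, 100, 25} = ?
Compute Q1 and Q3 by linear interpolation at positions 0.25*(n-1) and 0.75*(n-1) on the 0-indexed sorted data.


Sorted: 6, 22, 24, 25, 38, 53, 54, 78, 79, 82, 100, 100
Q1 (25th %ile) = 24.7500
Q3 (75th %ile) = 79.7500
IQR = 79.7500 - 24.7500 = 55.0000

IQR = 55.0000


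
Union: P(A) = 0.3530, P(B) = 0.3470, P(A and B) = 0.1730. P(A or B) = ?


P(A∪B) = 0.3530 + 0.3470 - 0.1730
= 0.7000 - 0.1730
= 0.5270

P(A∪B) = 0.5270


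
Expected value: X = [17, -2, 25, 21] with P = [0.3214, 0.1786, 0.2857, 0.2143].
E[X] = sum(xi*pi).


E[X] = 17*0.3214 - 2*0.1786 + 25*0.2857 + 21*0.2143
= 5.4638 - 0.3572 + 7.1425 + 4.5003
= 16.7494

E[X] = 16.7494


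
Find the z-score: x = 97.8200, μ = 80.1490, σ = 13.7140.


z = (97.8200 - 80.1490)/13.7140
= 17.6710/13.7140
= 1.2885

z = 1.2885


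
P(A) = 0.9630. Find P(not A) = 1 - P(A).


P(not A) = 1 - 0.9630 = 0.0370

P(not A) = 0.0370


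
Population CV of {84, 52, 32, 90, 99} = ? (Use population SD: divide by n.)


Mean = 71.4000
SD = 25.2792
CV = (25.2792/71.4000)*100 = 35.4051%

CV = 35.4051%


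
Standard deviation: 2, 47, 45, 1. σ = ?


Mean = 23.7500
Variance = 495.6875
SD = sqrt(495.6875) = 22.2640

SD = 22.2640


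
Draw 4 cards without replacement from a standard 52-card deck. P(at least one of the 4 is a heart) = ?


P(at least one) = 1 - P(none)
P(none) = (39/52) × (38/51) × (37/50) × (36/49) = 0.303818
P(at least one) = 1 - 0.303818 = 0.6962

P = 0.6962


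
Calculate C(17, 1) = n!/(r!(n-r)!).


C(17,1) = 17!/(1! × 16!)
= 355687428096000/(1 × 20922789888000)
= 17

C(17,1) = 17


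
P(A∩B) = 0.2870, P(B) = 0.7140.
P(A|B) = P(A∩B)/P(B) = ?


P(A|B) = 0.2870/0.7140 = 0.4020

P(A|B) = 0.4020


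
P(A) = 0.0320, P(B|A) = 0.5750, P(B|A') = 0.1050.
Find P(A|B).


P(B) = P(B|A)*P(A) + P(B|A')*P(A')
= 0.5750*0.0320 + 0.1050*0.9680
= 0.018400 + 0.101640 = 0.120040
P(A|B) = 0.018400/0.120040 = 0.1533

P(A|B) = 0.1533


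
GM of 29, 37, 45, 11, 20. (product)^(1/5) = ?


Product = 29 × 37 × 45 × 11 × 20 = 10622700
GM = 10622700^(1/5) = 25.4242

GM = 25.4242


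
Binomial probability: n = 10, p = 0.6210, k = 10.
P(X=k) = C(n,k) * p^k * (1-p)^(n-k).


C(10,10) = 1
p^10 = 0.008529
(1-p)^0 = 1.000000
P = 1 * 0.008529 * 1.000000 = 0.0085

P(X=10) = 0.0085


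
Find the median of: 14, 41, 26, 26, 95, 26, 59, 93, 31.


Sorted: 14, 26, 26, 26, 31, 41, 59, 93, 95
n = 9 (odd)
Middle value = 31

Median = 31


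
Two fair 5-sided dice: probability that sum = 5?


Total outcomes = 5×5 = 25
Favorable (sum = 5): 4
P = 4/25 = 0.1600

P = 0.1600


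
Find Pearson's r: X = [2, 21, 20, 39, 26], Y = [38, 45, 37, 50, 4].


Mean X = 21.6000, Mean Y = 34.8000
SD X = 11.909660, SD Y = 16.117072
Cov = 11.320000
r = 11.320000/(11.909660*16.117072) = 0.0590

r = 0.0590


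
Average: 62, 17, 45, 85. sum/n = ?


Sum = 62 + 17 + 45 + 85 = 209
n = 4
Mean = 209/4 = 52.2500

Mean = 52.2500


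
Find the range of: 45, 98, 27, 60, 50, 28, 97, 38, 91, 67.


Max = 98, Min = 27
Range = 98 - 27 = 71

Range = 71


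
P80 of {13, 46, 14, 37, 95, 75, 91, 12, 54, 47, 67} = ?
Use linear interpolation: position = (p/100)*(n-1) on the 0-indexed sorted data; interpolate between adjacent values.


Sorted: 12, 13, 14, 37, 46, 47, 54, 67, 75, 91, 95
n = 11
Index = 80/100 * 10 = 8.0000
Lower = data[8] = 75, Upper = data[9] = 91
P80 = 75 + 0*(16) = 75.0000

P80 = 75.0000


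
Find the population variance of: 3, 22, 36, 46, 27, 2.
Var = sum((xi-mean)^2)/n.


Mean = 22.6667
Squared deviations: 386.7778, 0.4444, 177.7778, 544.4444, 18.7778, 427.1111
Sum = 1555.3333
Variance = 1555.3333/6 = 259.2222

Variance = 259.2222


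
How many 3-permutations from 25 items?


P(25,3) = 25!/22!
= 15511210043330985984000000/1124000727777607680000
= 13800

P(25,3) = 13800


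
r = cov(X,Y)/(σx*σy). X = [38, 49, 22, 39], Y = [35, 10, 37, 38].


Mean X = 37.0000, Mean Y = 30.0000
SD X = 9.669540, SD Y = 11.597414
Cov = -81.000000
r = -81.000000/(9.669540*11.597414) = -0.7223

r = -0.7223


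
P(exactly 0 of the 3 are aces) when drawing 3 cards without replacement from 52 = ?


Hypergeometric: P(X=0) = C(4,0)·C(48,3) / C(52,3)
= 1 × 17296 / 22100
= 17296/22100 = 0.7826

P = 0.7826


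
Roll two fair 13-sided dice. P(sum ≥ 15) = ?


Total outcomes = 13×13 = 169
Favorable (sum ≥ 15): 78
P = 78/169 = 0.4615

P = 0.4615


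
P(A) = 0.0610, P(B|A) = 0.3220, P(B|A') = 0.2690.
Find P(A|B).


P(B) = P(B|A)*P(A) + P(B|A')*P(A')
= 0.3220*0.0610 + 0.2690*0.9390
= 0.019642 + 0.252591 = 0.272233
P(A|B) = 0.019642/0.272233 = 0.0722

P(A|B) = 0.0722


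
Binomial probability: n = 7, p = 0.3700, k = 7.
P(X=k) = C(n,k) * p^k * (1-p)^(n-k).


C(7,7) = 1
p^7 = 0.000949
(1-p)^0 = 1.000000
P = 1 * 0.000949 * 1.000000 = 0.0009

P(X=7) = 0.0009


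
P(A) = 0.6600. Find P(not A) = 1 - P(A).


P(not A) = 1 - 0.6600 = 0.3400

P(not A) = 0.3400


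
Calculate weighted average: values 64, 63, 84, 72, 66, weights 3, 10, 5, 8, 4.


Numerator = 64*3 + 63*10 + 84*5 + 72*8 + 66*4 = 2082
Denominator = 3 + 10 + 5 + 8 + 4 = 30
WM = 2082/30 = 69.4000

WM = 69.4000


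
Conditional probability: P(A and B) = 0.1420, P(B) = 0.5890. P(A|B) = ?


P(A|B) = 0.1420/0.5890 = 0.2411

P(A|B) = 0.2411


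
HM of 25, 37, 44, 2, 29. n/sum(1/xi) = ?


Sum of reciprocals = 1/25 + 1/37 + 1/44 + 1/2 + 1/29 = 0.624237
HM = 5/0.624237 = 8.0098

HM = 8.0098


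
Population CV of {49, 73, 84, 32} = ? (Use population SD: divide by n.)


Mean = 59.5000
SD = 20.3039
CV = (20.3039/59.5000)*100 = 34.1243%

CV = 34.1243%


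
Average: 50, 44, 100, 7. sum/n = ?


Sum = 50 + 44 + 100 + 7 = 201
n = 4
Mean = 201/4 = 50.2500

Mean = 50.2500


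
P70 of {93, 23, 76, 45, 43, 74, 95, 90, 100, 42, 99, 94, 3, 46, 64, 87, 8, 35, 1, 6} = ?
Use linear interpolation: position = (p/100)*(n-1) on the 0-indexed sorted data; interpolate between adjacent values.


Sorted: 1, 3, 6, 8, 23, 35, 42, 43, 45, 46, 64, 74, 76, 87, 90, 93, 94, 95, 99, 100
n = 20
Index = 70/100 * 19 = 13.3000
Lower = data[13] = 87, Upper = data[14] = 90
P70 = 87 + 0.3000*(3) = 87.9000

P70 = 87.9000


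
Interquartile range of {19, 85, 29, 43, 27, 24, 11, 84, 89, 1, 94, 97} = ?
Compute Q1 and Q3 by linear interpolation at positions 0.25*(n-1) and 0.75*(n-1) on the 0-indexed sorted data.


Sorted: 1, 11, 19, 24, 27, 29, 43, 84, 85, 89, 94, 97
Q1 (25th %ile) = 22.7500
Q3 (75th %ile) = 86.0000
IQR = 86.0000 - 22.7500 = 63.2500

IQR = 63.2500


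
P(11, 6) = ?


P(11,6) = 11!/5!
= 39916800/120
= 332640

P(11,6) = 332640


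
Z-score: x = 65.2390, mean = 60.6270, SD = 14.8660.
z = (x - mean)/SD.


z = (65.2390 - 60.6270)/14.8660
= 4.6120/14.8660
= 0.3102

z = 0.3102


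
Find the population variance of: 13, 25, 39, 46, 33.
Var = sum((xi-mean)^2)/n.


Mean = 31.2000
Squared deviations: 331.2400, 38.4400, 60.8400, 219.0400, 3.2400
Sum = 652.8000
Variance = 652.8000/5 = 130.5600

Variance = 130.5600


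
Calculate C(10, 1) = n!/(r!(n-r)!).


C(10,1) = 10!/(1! × 9!)
= 3628800/(1 × 362880)
= 10

C(10,1) = 10


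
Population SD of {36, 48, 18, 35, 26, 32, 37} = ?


Mean = 33.1429
Variance = 75.5510
SD = sqrt(75.5510) = 8.6920

SD = 8.6920


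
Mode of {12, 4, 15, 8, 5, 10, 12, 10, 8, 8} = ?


Frequencies: 4:1, 5:1, 8:3, 10:2, 12:2, 15:1
Max frequency = 3
Mode = 8

Mode = 8


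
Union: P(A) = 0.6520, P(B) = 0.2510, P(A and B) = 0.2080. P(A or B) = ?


P(A∪B) = 0.6520 + 0.2510 - 0.2080
= 0.9030 - 0.2080
= 0.6950

P(A∪B) = 0.6950


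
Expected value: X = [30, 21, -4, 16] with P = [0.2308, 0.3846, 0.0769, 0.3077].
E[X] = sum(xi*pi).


E[X] = 30*0.2308 + 21*0.3846 - 4*0.0769 + 16*0.3077
= 6.9240 + 8.0766 - 0.3076 + 4.9232
= 19.6162

E[X] = 19.6162


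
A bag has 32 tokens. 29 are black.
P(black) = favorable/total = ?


P = 29/32 = 0.9062

P = 0.9062


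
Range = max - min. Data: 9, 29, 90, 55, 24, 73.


Max = 90, Min = 9
Range = 90 - 9 = 81

Range = 81


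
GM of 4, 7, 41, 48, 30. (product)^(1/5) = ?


Product = 4 × 7 × 41 × 48 × 30 = 1653120
GM = 1653120^(1/5) = 17.5251

GM = 17.5251


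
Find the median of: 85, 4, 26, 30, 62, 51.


Sorted: 4, 26, 30, 51, 62, 85
n = 6 (even)
Middle values: 30 and 51
Median = (30+51)/2 = 40.5000

Median = 40.5000


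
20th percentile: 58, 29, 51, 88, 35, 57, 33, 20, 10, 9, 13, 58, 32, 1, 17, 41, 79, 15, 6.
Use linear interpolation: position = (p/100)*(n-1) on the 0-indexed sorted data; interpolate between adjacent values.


Sorted: 1, 6, 9, 10, 13, 15, 17, 20, 29, 32, 33, 35, 41, 51, 57, 58, 58, 79, 88
n = 19
Index = 20/100 * 18 = 3.6000
Lower = data[3] = 10, Upper = data[4] = 13
P20 = 10 + 0.6000*(3) = 11.8000

P20 = 11.8000


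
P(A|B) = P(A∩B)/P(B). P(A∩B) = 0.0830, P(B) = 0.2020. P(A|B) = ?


P(A|B) = 0.0830/0.2020 = 0.4109

P(A|B) = 0.4109


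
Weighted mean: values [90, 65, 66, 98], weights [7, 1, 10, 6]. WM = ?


Numerator = 90*7 + 65*1 + 66*10 + 98*6 = 1943
Denominator = 7 + 1 + 10 + 6 = 24
WM = 1943/24 = 80.9583

WM = 80.9583


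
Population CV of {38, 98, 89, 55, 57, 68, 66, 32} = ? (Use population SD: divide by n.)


Mean = 62.8750
SD = 21.2746
CV = (21.2746/62.8750)*100 = 33.8364%

CV = 33.8364%


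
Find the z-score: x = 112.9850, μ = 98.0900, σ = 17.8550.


z = (112.9850 - 98.0900)/17.8550
= 14.8950/17.8550
= 0.8342

z = 0.8342


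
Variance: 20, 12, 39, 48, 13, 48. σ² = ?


Mean = 30.0000
Squared deviations: 100.0000, 324.0000, 81.0000, 324.0000, 289.0000, 324.0000
Sum = 1442.0000
Variance = 1442.0000/6 = 240.3333

Variance = 240.3333


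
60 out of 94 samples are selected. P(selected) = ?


P = 60/94 = 0.6383

P = 0.6383


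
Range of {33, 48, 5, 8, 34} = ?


Max = 48, Min = 5
Range = 48 - 5 = 43

Range = 43


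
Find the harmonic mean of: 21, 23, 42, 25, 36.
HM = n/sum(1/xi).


Sum of reciprocals = 1/21 + 1/23 + 1/42 + 1/25 + 1/36 = 0.182685
HM = 5/0.182685 = 27.3696

HM = 27.3696


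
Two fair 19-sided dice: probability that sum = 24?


Total outcomes = 19×19 = 361
Favorable (sum = 24): 15
P = 15/361 = 0.0416

P = 0.0416


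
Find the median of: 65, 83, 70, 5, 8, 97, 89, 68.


Sorted: 5, 8, 65, 68, 70, 83, 89, 97
n = 8 (even)
Middle values: 68 and 70
Median = (68+70)/2 = 69.0000

Median = 69.0000


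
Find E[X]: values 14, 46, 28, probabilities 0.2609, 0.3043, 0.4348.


E[X] = 14*0.2609 + 46*0.3043 + 28*0.4348
= 3.6526 + 13.9978 + 12.1744
= 29.8248

E[X] = 29.8248


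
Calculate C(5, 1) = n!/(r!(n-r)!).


C(5,1) = 5!/(1! × 4!)
= 120/(1 × 24)
= 5

C(5,1) = 5


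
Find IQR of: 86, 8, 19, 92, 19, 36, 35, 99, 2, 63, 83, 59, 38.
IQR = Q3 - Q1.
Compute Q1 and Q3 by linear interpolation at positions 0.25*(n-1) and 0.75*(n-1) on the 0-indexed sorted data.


Sorted: 2, 8, 19, 19, 35, 36, 38, 59, 63, 83, 86, 92, 99
Q1 (25th %ile) = 19.0000
Q3 (75th %ile) = 83.0000
IQR = 83.0000 - 19.0000 = 64.0000

IQR = 64.0000


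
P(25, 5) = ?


P(25,5) = 25!/20!
= 15511210043330985984000000/2432902008176640000
= 6375600

P(25,5) = 6375600


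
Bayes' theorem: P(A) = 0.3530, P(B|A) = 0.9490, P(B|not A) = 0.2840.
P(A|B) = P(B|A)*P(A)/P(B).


P(B) = P(B|A)*P(A) + P(B|A')*P(A')
= 0.9490*0.3530 + 0.2840*0.6470
= 0.334997 + 0.183748 = 0.518745
P(A|B) = 0.334997/0.518745 = 0.6458

P(A|B) = 0.6458


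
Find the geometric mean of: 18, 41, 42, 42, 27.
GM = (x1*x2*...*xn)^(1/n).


Product = 18 × 41 × 42 × 42 × 27 = 35149464
GM = 35149464^(1/5) = 32.2986

GM = 32.2986


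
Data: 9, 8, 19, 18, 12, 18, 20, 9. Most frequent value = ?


Frequencies: 8:1, 9:2, 12:1, 18:2, 19:1, 20:1
Max frequency = 2
Mode = 9, 18

Mode = 9, 18


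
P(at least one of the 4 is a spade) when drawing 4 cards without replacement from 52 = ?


P(at least one) = 1 - P(none)
P(none) = (39/52) × (38/51) × (37/50) × (36/49) = 0.303818
P(at least one) = 1 - 0.303818 = 0.6962

P = 0.6962


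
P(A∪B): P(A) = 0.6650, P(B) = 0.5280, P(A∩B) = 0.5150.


P(A∪B) = 0.6650 + 0.5280 - 0.5150
= 1.1930 - 0.5150
= 0.6780

P(A∪B) = 0.6780


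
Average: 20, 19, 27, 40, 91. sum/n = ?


Sum = 20 + 19 + 27 + 40 + 91 = 197
n = 5
Mean = 197/5 = 39.4000

Mean = 39.4000


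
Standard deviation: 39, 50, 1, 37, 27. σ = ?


Mean = 30.8000
Variance = 275.3600
SD = sqrt(275.3600) = 16.5940

SD = 16.5940


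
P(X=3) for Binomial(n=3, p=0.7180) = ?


C(3,3) = 1
p^3 = 0.370146
(1-p)^0 = 1.000000
P = 1 * 0.370146 * 1.000000 = 0.3701

P(X=3) = 0.3701


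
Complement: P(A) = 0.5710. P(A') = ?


P(not A) = 1 - 0.5710 = 0.4290

P(not A) = 0.4290


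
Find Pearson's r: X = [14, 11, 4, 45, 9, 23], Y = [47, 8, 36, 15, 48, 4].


Mean X = 17.6667, Mean Y = 26.3333
SD X = 13.511312, SD Y = 18.043158
Cov = -117.055556
r = -117.055556/(13.511312*18.043158) = -0.4802

r = -0.4802


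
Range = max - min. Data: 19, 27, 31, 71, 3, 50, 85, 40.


Max = 85, Min = 3
Range = 85 - 3 = 82

Range = 82


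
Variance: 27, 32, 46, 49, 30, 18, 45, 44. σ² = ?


Mean = 36.3750
Squared deviations: 87.8906, 19.1406, 92.6406, 159.3906, 40.6406, 337.6406, 74.3906, 58.1406
Sum = 869.8750
Variance = 869.8750/8 = 108.7344

Variance = 108.7344


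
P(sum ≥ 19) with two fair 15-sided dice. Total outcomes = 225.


Total outcomes = 15×15 = 225
Favorable (sum ≥ 19): 78
P = 78/225 = 0.3467

P = 0.3467


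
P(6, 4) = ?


P(6,4) = 6!/2!
= 720/2
= 360

P(6,4) = 360


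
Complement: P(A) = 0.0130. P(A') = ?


P(not A) = 1 - 0.0130 = 0.9870

P(not A) = 0.9870


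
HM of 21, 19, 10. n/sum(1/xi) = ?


Sum of reciprocals = 1/21 + 1/19 + 1/10 = 0.200251
HM = 3/0.200251 = 14.9812

HM = 14.9812


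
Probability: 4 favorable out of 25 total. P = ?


P = 4/25 = 0.1600

P = 0.1600


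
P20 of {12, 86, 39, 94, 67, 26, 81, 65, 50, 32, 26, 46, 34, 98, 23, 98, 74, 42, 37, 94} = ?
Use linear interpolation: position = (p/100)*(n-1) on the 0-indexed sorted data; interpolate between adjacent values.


Sorted: 12, 23, 26, 26, 32, 34, 37, 39, 42, 46, 50, 65, 67, 74, 81, 86, 94, 94, 98, 98
n = 20
Index = 20/100 * 19 = 3.8000
Lower = data[3] = 26, Upper = data[4] = 32
P20 = 26 + 0.8000*(6) = 30.8000

P20 = 30.8000


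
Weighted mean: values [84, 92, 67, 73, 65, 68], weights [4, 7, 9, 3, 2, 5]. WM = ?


Numerator = 84*4 + 92*7 + 67*9 + 73*3 + 65*2 + 68*5 = 2272
Denominator = 4 + 7 + 9 + 3 + 2 + 5 = 30
WM = 2272/30 = 75.7333

WM = 75.7333


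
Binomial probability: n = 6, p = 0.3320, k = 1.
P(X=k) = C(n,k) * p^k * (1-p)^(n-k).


C(6,1) = 6
p^1 = 0.332000
(1-p)^5 = 0.133009
P = 6 * 0.332000 * 0.133009 = 0.2650

P(X=1) = 0.2650


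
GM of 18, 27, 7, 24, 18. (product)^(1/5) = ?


Product = 18 × 27 × 7 × 24 × 18 = 1469664
GM = 1469664^(1/5) = 17.1176

GM = 17.1176


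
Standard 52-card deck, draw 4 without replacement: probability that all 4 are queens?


P(all queens) = (4/52) × (3/51) × (2/50) × (1/49)
= 3.6938e-06

P = 3.6938e-06


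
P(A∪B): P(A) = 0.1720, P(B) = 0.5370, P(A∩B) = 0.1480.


P(A∪B) = 0.1720 + 0.5370 - 0.1480
= 0.7090 - 0.1480
= 0.5610

P(A∪B) = 0.5610


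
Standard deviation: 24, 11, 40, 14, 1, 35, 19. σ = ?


Mean = 20.5714
Variance = 159.6735
SD = sqrt(159.6735) = 12.6362

SD = 12.6362


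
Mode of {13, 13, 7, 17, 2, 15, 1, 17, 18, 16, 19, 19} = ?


Frequencies: 1:1, 2:1, 7:1, 13:2, 15:1, 16:1, 17:2, 18:1, 19:2
Max frequency = 2
Mode = 13, 17, 19

Mode = 13, 17, 19


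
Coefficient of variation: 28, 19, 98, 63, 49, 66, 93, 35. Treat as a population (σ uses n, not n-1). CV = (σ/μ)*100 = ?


Mean = 56.3750
SD = 27.2118
CV = (27.2118/56.3750)*100 = 48.2693%

CV = 48.2693%


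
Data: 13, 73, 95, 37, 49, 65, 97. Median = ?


Sorted: 13, 37, 49, 65, 73, 95, 97
n = 7 (odd)
Middle value = 65

Median = 65


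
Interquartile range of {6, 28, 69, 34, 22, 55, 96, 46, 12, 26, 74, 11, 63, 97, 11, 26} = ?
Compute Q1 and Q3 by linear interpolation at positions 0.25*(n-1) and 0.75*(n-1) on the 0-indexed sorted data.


Sorted: 6, 11, 11, 12, 22, 26, 26, 28, 34, 46, 55, 63, 69, 74, 96, 97
Q1 (25th %ile) = 19.5000
Q3 (75th %ile) = 64.5000
IQR = 64.5000 - 19.5000 = 45.0000

IQR = 45.0000


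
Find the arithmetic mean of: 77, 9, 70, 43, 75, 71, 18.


Sum = 77 + 9 + 70 + 43 + 75 + 71 + 18 = 363
n = 7
Mean = 363/7 = 51.8571

Mean = 51.8571


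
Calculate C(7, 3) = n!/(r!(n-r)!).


C(7,3) = 7!/(3! × 4!)
= 5040/(6 × 24)
= 35

C(7,3) = 35


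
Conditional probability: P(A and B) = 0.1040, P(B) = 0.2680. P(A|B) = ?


P(A|B) = 0.1040/0.2680 = 0.3881

P(A|B) = 0.3881


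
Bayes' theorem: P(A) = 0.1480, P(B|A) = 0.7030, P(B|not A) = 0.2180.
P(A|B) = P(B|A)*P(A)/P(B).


P(B) = P(B|A)*P(A) + P(B|A')*P(A')
= 0.7030*0.1480 + 0.2180*0.8520
= 0.104044 + 0.185736 = 0.289780
P(A|B) = 0.104044/0.289780 = 0.3590

P(A|B) = 0.3590


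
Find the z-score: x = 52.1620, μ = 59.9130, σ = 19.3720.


z = (52.1620 - 59.9130)/19.3720
= -7.7510/19.3720
= -0.4001

z = -0.4001


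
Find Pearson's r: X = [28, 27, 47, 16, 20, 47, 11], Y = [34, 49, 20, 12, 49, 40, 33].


Mean X = 28.0000, Mean Y = 33.8571
SD X = 13.201731, SD Y = 12.910998
Cov = -0.857143
r = -0.857143/(13.201731*12.910998) = -0.0050

r = -0.0050


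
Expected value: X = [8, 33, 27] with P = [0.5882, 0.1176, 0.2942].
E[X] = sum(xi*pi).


E[X] = 8*0.5882 + 33*0.1176 + 27*0.2942
= 4.7056 + 3.8808 + 7.9434
= 16.5298

E[X] = 16.5298


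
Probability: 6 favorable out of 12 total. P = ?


P = 6/12 = 0.5000

P = 0.5000


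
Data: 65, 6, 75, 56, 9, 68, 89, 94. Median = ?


Sorted: 6, 9, 56, 65, 68, 75, 89, 94
n = 8 (even)
Middle values: 65 and 68
Median = (65+68)/2 = 66.5000

Median = 66.5000


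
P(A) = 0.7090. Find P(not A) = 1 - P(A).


P(not A) = 1 - 0.7090 = 0.2910

P(not A) = 0.2910


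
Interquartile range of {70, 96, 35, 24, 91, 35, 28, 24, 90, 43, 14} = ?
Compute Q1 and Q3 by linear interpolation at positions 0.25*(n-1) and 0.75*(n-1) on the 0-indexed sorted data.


Sorted: 14, 24, 24, 28, 35, 35, 43, 70, 90, 91, 96
Q1 (25th %ile) = 26.0000
Q3 (75th %ile) = 80.0000
IQR = 80.0000 - 26.0000 = 54.0000

IQR = 54.0000


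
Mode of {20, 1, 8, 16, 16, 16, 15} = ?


Frequencies: 1:1, 8:1, 15:1, 16:3, 20:1
Max frequency = 3
Mode = 16

Mode = 16


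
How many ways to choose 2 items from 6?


C(6,2) = 6!/(2! × 4!)
= 720/(2 × 24)
= 15

C(6,2) = 15


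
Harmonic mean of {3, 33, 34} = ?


Sum of reciprocals = 1/3 + 1/33 + 1/34 = 0.393048
HM = 3/0.393048 = 7.6327

HM = 7.6327


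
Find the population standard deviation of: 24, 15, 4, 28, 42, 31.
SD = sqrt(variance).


Mean = 24.0000
Variance = 145.0000
SD = sqrt(145.0000) = 12.0416

SD = 12.0416


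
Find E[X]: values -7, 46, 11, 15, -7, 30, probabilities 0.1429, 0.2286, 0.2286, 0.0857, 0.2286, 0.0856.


E[X] = -7*0.1429 + 46*0.2286 + 11*0.2286 + 15*0.0857 - 7*0.2286 + 30*0.0856
= -1.0003 + 10.5156 + 2.5146 + 1.2855 - 1.6002 + 2.5680
= 14.2832

E[X] = 14.2832


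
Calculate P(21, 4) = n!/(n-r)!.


P(21,4) = 21!/17!
= 51090942171709440000/355687428096000
= 143640

P(21,4) = 143640


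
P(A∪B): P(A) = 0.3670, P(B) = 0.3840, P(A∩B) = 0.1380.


P(A∪B) = 0.3670 + 0.3840 - 0.1380
= 0.7510 - 0.1380
= 0.6130

P(A∪B) = 0.6130


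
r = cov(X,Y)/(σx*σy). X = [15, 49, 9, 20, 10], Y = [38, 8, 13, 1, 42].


Mean X = 20.6000, Mean Y = 20.4000
SD X = 14.732277, SD Y = 16.499697
Cov = -116.440000
r = -116.440000/(14.732277*16.499697) = -0.4790

r = -0.4790


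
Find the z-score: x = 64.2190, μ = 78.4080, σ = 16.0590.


z = (64.2190 - 78.4080)/16.0590
= -14.1890/16.0590
= -0.8836

z = -0.8836


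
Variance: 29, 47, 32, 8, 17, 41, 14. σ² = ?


Mean = 26.8571
Squared deviations: 4.5918, 405.7347, 26.4490, 355.5918, 97.1633, 200.0204, 165.3061
Sum = 1254.8571
Variance = 1254.8571/7 = 179.2653

Variance = 179.2653


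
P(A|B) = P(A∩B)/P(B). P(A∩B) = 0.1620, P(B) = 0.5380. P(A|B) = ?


P(A|B) = 0.1620/0.5380 = 0.3011

P(A|B) = 0.3011


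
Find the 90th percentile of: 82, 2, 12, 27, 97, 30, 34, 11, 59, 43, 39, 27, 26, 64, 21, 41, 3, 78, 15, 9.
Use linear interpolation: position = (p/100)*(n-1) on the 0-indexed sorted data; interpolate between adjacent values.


Sorted: 2, 3, 9, 11, 12, 15, 21, 26, 27, 27, 30, 34, 39, 41, 43, 59, 64, 78, 82, 97
n = 20
Index = 90/100 * 19 = 17.1000
Lower = data[17] = 78, Upper = data[18] = 82
P90 = 78 + 0.1000*(4) = 78.4000

P90 = 78.4000


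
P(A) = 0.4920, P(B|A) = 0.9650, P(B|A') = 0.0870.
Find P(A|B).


P(B) = P(B|A)*P(A) + P(B|A')*P(A')
= 0.9650*0.4920 + 0.0870*0.5080
= 0.474780 + 0.044196 = 0.518976
P(A|B) = 0.474780/0.518976 = 0.9148

P(A|B) = 0.9148


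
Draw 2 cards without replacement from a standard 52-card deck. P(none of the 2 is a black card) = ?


P(no black cards) = (26/52) × (25/51)
= 0.2451

P = 0.2451


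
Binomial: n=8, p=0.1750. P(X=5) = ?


C(8,5) = 56
p^5 = 0.000164
(1-p)^3 = 0.561516
P = 56 * 0.000164 * 0.561516 = 0.0052

P(X=5) = 0.0052


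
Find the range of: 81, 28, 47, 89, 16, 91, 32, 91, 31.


Max = 91, Min = 16
Range = 91 - 16 = 75

Range = 75


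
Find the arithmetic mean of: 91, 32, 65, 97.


Sum = 91 + 32 + 65 + 97 = 285
n = 4
Mean = 285/4 = 71.2500

Mean = 71.2500


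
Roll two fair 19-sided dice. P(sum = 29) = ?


Total outcomes = 19×19 = 361
Favorable (sum = 29): 10
P = 10/361 = 0.0277

P = 0.0277


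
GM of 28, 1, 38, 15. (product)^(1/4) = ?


Product = 28 × 1 × 38 × 15 = 15960
GM = 15960^(1/4) = 11.2398

GM = 11.2398


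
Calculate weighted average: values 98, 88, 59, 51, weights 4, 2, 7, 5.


Numerator = 98*4 + 88*2 + 59*7 + 51*5 = 1236
Denominator = 4 + 2 + 7 + 5 = 18
WM = 1236/18 = 68.6667

WM = 68.6667


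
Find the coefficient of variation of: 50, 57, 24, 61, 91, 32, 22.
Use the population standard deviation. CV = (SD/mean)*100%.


Mean = 48.1429
SD = 22.7120
CV = (22.7120/48.1429)*100 = 47.1763%

CV = 47.1763%


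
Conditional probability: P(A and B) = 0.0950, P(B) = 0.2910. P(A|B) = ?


P(A|B) = 0.0950/0.2910 = 0.3265

P(A|B) = 0.3265


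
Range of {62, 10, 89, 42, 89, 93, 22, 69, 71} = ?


Max = 93, Min = 10
Range = 93 - 10 = 83

Range = 83


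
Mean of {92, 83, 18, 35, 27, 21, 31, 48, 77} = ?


Sum = 92 + 83 + 18 + 35 + 27 + 21 + 31 + 48 + 77 = 432
n = 9
Mean = 432/9 = 48.0000

Mean = 48.0000


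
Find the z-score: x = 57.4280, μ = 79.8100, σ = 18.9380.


z = (57.4280 - 79.8100)/18.9380
= -22.3820/18.9380
= -1.1819

z = -1.1819


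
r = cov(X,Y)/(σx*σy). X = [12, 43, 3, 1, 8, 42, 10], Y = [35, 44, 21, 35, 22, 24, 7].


Mean X = 17.0000, Mean Y = 26.8571
SD X = 16.509737, SD Y = 11.255837
Cov = 66.857143
r = 66.857143/(16.509737*11.255837) = 0.3598

r = 0.3598


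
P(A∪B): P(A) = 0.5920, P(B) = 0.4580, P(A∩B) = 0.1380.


P(A∪B) = 0.5920 + 0.4580 - 0.1380
= 1.0500 - 0.1380
= 0.9120

P(A∪B) = 0.9120


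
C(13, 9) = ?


C(13,9) = 13!/(9! × 4!)
= 6227020800/(362880 × 24)
= 715

C(13,9) = 715


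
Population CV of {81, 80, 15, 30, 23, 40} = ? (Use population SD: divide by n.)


Mean = 44.8333
SD = 26.3149
CV = (26.3149/44.8333)*100 = 58.6949%

CV = 58.6949%


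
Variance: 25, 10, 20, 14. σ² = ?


Mean = 17.2500
Squared deviations: 60.0625, 52.5625, 7.5625, 10.5625
Sum = 130.7500
Variance = 130.7500/4 = 32.6875

Variance = 32.6875


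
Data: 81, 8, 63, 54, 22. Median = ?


Sorted: 8, 22, 54, 63, 81
n = 5 (odd)
Middle value = 54

Median = 54


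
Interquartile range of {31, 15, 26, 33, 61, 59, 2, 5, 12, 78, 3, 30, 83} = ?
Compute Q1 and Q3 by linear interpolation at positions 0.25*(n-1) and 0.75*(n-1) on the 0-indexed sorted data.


Sorted: 2, 3, 5, 12, 15, 26, 30, 31, 33, 59, 61, 78, 83
Q1 (25th %ile) = 12.0000
Q3 (75th %ile) = 59.0000
IQR = 59.0000 - 12.0000 = 47.0000

IQR = 47.0000


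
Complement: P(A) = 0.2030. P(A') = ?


P(not A) = 1 - 0.2030 = 0.7970

P(not A) = 0.7970


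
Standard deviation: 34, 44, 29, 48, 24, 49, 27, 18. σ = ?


Mean = 34.1250
Variance = 118.8594
SD = sqrt(118.8594) = 10.9023

SD = 10.9023


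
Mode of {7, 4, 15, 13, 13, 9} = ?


Frequencies: 4:1, 7:1, 9:1, 13:2, 15:1
Max frequency = 2
Mode = 13

Mode = 13


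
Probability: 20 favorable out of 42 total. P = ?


P = 20/42 = 0.4762

P = 0.4762


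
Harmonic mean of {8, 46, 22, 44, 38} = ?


Sum of reciprocals = 1/8 + 1/46 + 1/22 + 1/44 + 1/38 = 0.241237
HM = 5/0.241237 = 20.7265

HM = 20.7265


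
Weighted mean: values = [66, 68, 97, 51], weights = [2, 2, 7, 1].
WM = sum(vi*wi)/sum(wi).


Numerator = 66*2 + 68*2 + 97*7 + 51*1 = 998
Denominator = 2 + 2 + 7 + 1 = 12
WM = 998/12 = 83.1667

WM = 83.1667


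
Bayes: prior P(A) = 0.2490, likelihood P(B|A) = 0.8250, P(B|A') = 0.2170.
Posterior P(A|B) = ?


P(B) = P(B|A)*P(A) + P(B|A')*P(A')
= 0.8250*0.2490 + 0.2170*0.7510
= 0.205425 + 0.162967 = 0.368392
P(A|B) = 0.205425/0.368392 = 0.5576

P(A|B) = 0.5576


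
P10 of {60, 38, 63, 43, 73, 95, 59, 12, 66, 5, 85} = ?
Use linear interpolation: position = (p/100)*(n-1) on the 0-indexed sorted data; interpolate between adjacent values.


Sorted: 5, 12, 38, 43, 59, 60, 63, 66, 73, 85, 95
n = 11
Index = 10/100 * 10 = 1.0000
Lower = data[1] = 12, Upper = data[2] = 38
P10 = 12 + 0*(26) = 12.0000

P10 = 12.0000


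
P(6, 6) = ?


P(6,6) = 6!/0!
= 720/1
= 720

P(6,6) = 720


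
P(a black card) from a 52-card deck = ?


26 black cards in 52 cards
P = 26/52 = 0.5000

P = 0.5000


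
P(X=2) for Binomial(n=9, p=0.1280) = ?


C(9,2) = 36
p^2 = 0.016384
(1-p)^7 = 0.383368
P = 36 * 0.016384 * 0.383368 = 0.2261

P(X=2) = 0.2261


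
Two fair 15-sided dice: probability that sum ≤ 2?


Total outcomes = 15×15 = 225
Favorable (sum ≤ 2): 1
P = 1/225 = 0.0044

P = 0.0044


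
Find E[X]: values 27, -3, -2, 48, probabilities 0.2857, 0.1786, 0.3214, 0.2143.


E[X] = 27*0.2857 - 3*0.1786 - 2*0.3214 + 48*0.2143
= 7.7139 - 0.5358 - 0.6428 + 10.2864
= 16.8217

E[X] = 16.8217


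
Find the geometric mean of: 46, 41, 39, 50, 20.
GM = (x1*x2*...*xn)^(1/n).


Product = 46 × 41 × 39 × 50 × 20 = 73554000
GM = 73554000^(1/5) = 37.4387

GM = 37.4387


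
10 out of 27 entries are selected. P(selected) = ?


P = 10/27 = 0.3704

P = 0.3704


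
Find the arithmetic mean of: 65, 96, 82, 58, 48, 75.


Sum = 65 + 96 + 82 + 58 + 48 + 75 = 424
n = 6
Mean = 424/6 = 70.6667

Mean = 70.6667


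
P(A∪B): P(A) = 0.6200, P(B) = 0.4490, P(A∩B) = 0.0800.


P(A∪B) = 0.6200 + 0.4490 - 0.0800
= 1.0690 - 0.0800
= 0.9890

P(A∪B) = 0.9890


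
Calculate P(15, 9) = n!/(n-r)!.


P(15,9) = 15!/6!
= 1307674368000/720
= 1816214400

P(15,9) = 1816214400


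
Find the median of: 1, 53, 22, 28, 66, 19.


Sorted: 1, 19, 22, 28, 53, 66
n = 6 (even)
Middle values: 22 and 28
Median = (22+28)/2 = 25.0000

Median = 25.0000


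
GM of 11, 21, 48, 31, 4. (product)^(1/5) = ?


Product = 11 × 21 × 48 × 31 × 4 = 1374912
GM = 1374912^(1/5) = 16.8910

GM = 16.8910


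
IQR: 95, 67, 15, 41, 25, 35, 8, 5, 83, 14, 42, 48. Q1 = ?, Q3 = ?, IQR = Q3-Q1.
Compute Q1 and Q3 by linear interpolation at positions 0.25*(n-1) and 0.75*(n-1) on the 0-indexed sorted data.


Sorted: 5, 8, 14, 15, 25, 35, 41, 42, 48, 67, 83, 95
Q1 (25th %ile) = 14.7500
Q3 (75th %ile) = 52.7500
IQR = 52.7500 - 14.7500 = 38.0000

IQR = 38.0000


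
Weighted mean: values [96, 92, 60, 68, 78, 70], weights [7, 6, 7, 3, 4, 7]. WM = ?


Numerator = 96*7 + 92*6 + 60*7 + 68*3 + 78*4 + 70*7 = 2650
Denominator = 7 + 6 + 7 + 3 + 4 + 7 = 34
WM = 2650/34 = 77.9412

WM = 77.9412


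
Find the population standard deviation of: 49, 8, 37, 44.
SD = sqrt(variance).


Mean = 34.5000
Variance = 252.2500
SD = sqrt(252.2500) = 15.8824

SD = 15.8824


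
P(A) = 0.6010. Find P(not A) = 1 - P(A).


P(not A) = 1 - 0.6010 = 0.3990

P(not A) = 0.3990


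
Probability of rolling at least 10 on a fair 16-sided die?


Favorable outcomes (roll ≥ 10): 7
Total outcomes = 16
P = 7/16 = 0.4375

P = 0.4375


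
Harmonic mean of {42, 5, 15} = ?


Sum of reciprocals = 1/42 + 1/5 + 1/15 = 0.290476
HM = 3/0.290476 = 10.3279

HM = 10.3279


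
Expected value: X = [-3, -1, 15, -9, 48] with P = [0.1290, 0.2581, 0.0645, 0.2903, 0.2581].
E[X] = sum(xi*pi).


E[X] = -3*0.1290 - 1*0.2581 + 15*0.0645 - 9*0.2903 + 48*0.2581
= -0.3870 - 0.2581 + 0.9675 - 2.6127 + 12.3888
= 10.0985

E[X] = 10.0985


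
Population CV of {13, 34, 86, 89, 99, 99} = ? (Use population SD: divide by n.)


Mean = 70.0000
SD = 33.7738
CV = (33.7738/70.0000)*100 = 48.2482%

CV = 48.2482%


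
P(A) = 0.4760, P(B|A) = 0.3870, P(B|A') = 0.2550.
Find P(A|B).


P(B) = P(B|A)*P(A) + P(B|A')*P(A')
= 0.3870*0.4760 + 0.2550*0.5240
= 0.184212 + 0.133620 = 0.317832
P(A|B) = 0.184212/0.317832 = 0.5796

P(A|B) = 0.5796


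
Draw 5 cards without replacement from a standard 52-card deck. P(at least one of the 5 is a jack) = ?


P(at least one) = 1 - P(none)
P(none) = (48/52) × (47/51) × (46/50) × (45/49) × (44/48) = 0.658842
P(at least one) = 1 - 0.658842 = 0.3412

P = 0.3412


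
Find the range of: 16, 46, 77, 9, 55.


Max = 77, Min = 9
Range = 77 - 9 = 68

Range = 68


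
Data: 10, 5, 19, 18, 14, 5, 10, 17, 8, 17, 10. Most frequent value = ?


Frequencies: 5:2, 8:1, 10:3, 14:1, 17:2, 18:1, 19:1
Max frequency = 3
Mode = 10

Mode = 10


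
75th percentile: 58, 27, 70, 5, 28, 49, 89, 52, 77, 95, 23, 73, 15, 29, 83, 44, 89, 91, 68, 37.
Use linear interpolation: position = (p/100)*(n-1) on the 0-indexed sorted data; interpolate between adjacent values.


Sorted: 5, 15, 23, 27, 28, 29, 37, 44, 49, 52, 58, 68, 70, 73, 77, 83, 89, 89, 91, 95
n = 20
Index = 75/100 * 19 = 14.2500
Lower = data[14] = 77, Upper = data[15] = 83
P75 = 77 + 0.2500*(6) = 78.5000

P75 = 78.5000


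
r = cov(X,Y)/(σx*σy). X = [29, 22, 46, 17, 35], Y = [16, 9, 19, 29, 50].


Mean X = 29.8000, Mean Y = 24.6000
SD X = 10.146921, SD Y = 14.235168
Cov = 22.720000
r = 22.720000/(10.146921*14.235168) = 0.1573

r = 0.1573


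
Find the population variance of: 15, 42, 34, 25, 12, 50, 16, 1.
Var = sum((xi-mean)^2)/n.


Mean = 24.3750
Squared deviations: 87.8906, 310.6406, 92.6406, 0.3906, 153.1406, 656.6406, 70.1406, 546.3906
Sum = 1917.8750
Variance = 1917.8750/8 = 239.7344

Variance = 239.7344


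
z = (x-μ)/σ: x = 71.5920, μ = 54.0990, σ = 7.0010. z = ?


z = (71.5920 - 54.0990)/7.0010
= 17.4930/7.0010
= 2.4986

z = 2.4986


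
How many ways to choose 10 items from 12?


C(12,10) = 12!/(10! × 2!)
= 479001600/(3628800 × 2)
= 66

C(12,10) = 66


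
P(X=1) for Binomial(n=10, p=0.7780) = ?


C(10,1) = 10
p^1 = 0.778000
(1-p)^9 = 1.309715e-06
P = 10 * 0.778000 * 1.309715e-06 = 1.0190e-05

P(X=1) = 1.0190e-05


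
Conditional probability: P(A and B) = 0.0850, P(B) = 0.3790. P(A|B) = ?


P(A|B) = 0.0850/0.3790 = 0.2243

P(A|B) = 0.2243


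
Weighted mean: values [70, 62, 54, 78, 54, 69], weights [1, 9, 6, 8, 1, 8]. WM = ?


Numerator = 70*1 + 62*9 + 54*6 + 78*8 + 54*1 + 69*8 = 2182
Denominator = 1 + 9 + 6 + 8 + 1 + 8 = 33
WM = 2182/33 = 66.1212

WM = 66.1212


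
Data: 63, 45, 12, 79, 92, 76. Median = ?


Sorted: 12, 45, 63, 76, 79, 92
n = 6 (even)
Middle values: 63 and 76
Median = (63+76)/2 = 69.5000

Median = 69.5000


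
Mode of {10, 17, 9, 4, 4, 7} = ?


Frequencies: 4:2, 7:1, 9:1, 10:1, 17:1
Max frequency = 2
Mode = 4

Mode = 4


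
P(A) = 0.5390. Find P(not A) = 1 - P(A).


P(not A) = 1 - 0.5390 = 0.4610

P(not A) = 0.4610


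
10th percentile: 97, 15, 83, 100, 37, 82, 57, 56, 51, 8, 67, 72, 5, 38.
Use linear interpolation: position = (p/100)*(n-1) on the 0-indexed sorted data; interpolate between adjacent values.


Sorted: 5, 8, 15, 37, 38, 51, 56, 57, 67, 72, 82, 83, 97, 100
n = 14
Index = 10/100 * 13 = 1.3000
Lower = data[1] = 8, Upper = data[2] = 15
P10 = 8 + 0.3000*(7) = 10.1000

P10 = 10.1000


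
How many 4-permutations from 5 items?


P(5,4) = 5!/1!
= 120/1
= 120

P(5,4) = 120


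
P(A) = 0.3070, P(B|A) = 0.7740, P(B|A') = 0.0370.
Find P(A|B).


P(B) = P(B|A)*P(A) + P(B|A')*P(A')
= 0.7740*0.3070 + 0.0370*0.6930
= 0.237618 + 0.025641 = 0.263259
P(A|B) = 0.237618/0.263259 = 0.9026

P(A|B) = 0.9026


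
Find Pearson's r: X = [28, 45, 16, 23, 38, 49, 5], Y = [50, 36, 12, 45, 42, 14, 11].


Mean X = 29.1429, Mean Y = 30.0000
SD X = 14.730227, SD Y = 15.793308
Cov = 66.285714
r = 66.285714/(14.730227*15.793308) = 0.2849

r = 0.2849


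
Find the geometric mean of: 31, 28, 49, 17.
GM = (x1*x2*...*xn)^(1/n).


Product = 31 × 28 × 49 × 17 = 723044
GM = 723044^(1/4) = 29.1602

GM = 29.1602


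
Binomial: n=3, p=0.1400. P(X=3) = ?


C(3,3) = 1
p^3 = 0.002744
(1-p)^0 = 1.000000
P = 1 * 0.002744 * 1.000000 = 0.0027

P(X=3) = 0.0027


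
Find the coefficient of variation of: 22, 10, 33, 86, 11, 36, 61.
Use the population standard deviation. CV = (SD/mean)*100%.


Mean = 37.0000
SD = 25.7016
CV = (25.7016/37.0000)*100 = 69.4637%

CV = 69.4637%


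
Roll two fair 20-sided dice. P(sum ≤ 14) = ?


Total outcomes = 20×20 = 400
Favorable (sum ≤ 14): 91
P = 91/400 = 0.2275

P = 0.2275


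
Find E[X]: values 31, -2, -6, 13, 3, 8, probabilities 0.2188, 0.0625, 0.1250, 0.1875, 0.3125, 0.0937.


E[X] = 31*0.2188 - 2*0.0625 - 6*0.1250 + 13*0.1875 + 3*0.3125 + 8*0.0937
= 6.7828 - 0.1250 - 0.7500 + 2.4375 + 0.9375 + 0.7496
= 10.0324

E[X] = 10.0324


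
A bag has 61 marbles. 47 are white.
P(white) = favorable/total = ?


P = 47/61 = 0.7705

P = 0.7705


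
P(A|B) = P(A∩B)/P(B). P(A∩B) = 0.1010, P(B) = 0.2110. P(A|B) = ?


P(A|B) = 0.1010/0.2110 = 0.4787

P(A|B) = 0.4787
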